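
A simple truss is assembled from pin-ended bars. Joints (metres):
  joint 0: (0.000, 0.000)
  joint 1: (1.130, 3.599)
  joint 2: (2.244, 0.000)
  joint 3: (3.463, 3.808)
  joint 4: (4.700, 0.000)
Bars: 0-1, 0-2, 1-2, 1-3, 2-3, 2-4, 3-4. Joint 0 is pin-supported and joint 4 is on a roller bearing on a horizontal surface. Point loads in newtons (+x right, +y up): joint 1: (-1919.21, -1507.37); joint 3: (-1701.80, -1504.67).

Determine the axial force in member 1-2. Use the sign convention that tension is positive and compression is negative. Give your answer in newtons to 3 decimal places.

2984.925

N=5 nodes, M=7 members, R=3 reactions → 2N=10, M+R=10
member 0 (0-1): L=3.7722, (cx,cy)=(0.2996,0.9541)
member 1 (0-2): L=2.2440, (cx,cy)=(1.0000,0.0000)
member 2 (1-2): L=3.7675, (cx,cy)=(0.2957,-0.9553)
member 3 (1-3): L=2.3423, (cx,cy)=(0.9960,0.0892)
member 4 (2-3): L=3.9984, (cx,cy)=(0.3049,0.9524)
member 5 (2-4): L=2.4560, (cx,cy)=(1.0000,0.0000)
member 6 (3-4): L=4.0039, (cx,cy)=(0.3090,-0.9511)
solve A·x = −loads:
  F[0-1] = -4600.6933 N (compression)
  F[0-2] = -2242.8367 N (compression)
  F[1-2] = +2984.9250 N (tension)
  F[1-3] = -342.9422 N (compression)
  F[2-3] = -2993.9886 N (compression)
  F[2-4] = -447.4318 N (compression)
  F[3-4] = +1448.2312 N (tension)
  Rx@0 = +3621.0100 N
  Ry@0 = +4389.4210 N
  Ry@4 = -1377.3810 N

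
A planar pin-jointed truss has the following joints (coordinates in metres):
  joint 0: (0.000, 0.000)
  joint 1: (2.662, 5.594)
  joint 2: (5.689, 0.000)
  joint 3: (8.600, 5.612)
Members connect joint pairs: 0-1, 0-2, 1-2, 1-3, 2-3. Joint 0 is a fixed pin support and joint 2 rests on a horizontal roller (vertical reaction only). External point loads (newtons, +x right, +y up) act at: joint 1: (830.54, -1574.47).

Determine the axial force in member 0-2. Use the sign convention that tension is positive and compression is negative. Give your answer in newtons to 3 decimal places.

N=4 nodes, M=5 members, R=3 reactions → 2N=8, M+R=8
member 0 (0-1): L=6.1951, (cx,cy)=(0.4297,0.9030)
member 1 (0-2): L=5.6890, (cx,cy)=(1.0000,0.0000)
member 2 (1-2): L=6.3605, (cx,cy)=(0.4759,-0.8795)
member 3 (1-3): L=5.9380, (cx,cy)=(1.0000,0.0030)
member 4 (2-3): L=6.3221, (cx,cy)=(0.4605,0.8877)
solve A·x = −loads:
  F[0-1] = -23.3365 N (compression)
  F[0-2] = +840.5676 N (tension)
  F[1-2] = -1766.2385 N (compression)
  F[1-3] = -0.0000 N (compression)
  F[2-3] = +0.0000 N (tension)
  Rx@0 = -830.5400 N
  Ry@0 = +21.0722 N
  Ry@2 = +1553.3978 N

840.568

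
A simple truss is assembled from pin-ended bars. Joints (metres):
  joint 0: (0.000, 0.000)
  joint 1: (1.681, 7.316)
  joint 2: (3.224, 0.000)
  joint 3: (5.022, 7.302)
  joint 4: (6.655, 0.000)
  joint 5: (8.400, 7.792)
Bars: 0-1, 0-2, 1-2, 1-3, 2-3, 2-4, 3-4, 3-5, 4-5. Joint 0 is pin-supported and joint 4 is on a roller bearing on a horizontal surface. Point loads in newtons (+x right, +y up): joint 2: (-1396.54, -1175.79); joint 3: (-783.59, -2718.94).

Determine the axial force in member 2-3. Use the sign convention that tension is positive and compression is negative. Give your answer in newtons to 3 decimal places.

N=6 nodes, M=9 members, R=3 reactions → 2N=12, M+R=12
member 0 (0-1): L=7.5066, (cx,cy)=(0.2239,0.9746)
member 1 (0-2): L=3.2240, (cx,cy)=(1.0000,0.0000)
member 2 (1-2): L=7.4769, (cx,cy)=(0.2064,-0.9785)
member 3 (1-3): L=3.3410, (cx,cy)=(1.0000,-0.0042)
member 4 (2-3): L=7.5201, (cx,cy)=(0.2391,0.9710)
member 5 (2-4): L=3.4310, (cx,cy)=(1.0000,0.0000)
member 6 (3-4): L=7.4824, (cx,cy)=(0.2182,-0.9759)
member 7 (3-5): L=3.4134, (cx,cy)=(0.9896,0.1436)
member 8 (4-5): L=7.9850, (cx,cy)=(0.2185,0.9758)
solve A·x = −loads:
  F[0-1] = -2188.7081 N (compression)
  F[0-2] = -1690.0014 N (compression)
  F[1-2] = +2184.0797 N (tension)
  F[1-3] = -940.8604 N (compression)
  F[2-3] = -989.9891 N (compression)
  F[2-4] = +393.9610 N (tension)
  F[3-4] = -1805.1210 N (compression)
  F[3-5] = +0.0000 N (tension)
  F[4-5] = +0.0000 N (tension)
  Rx@0 = +2180.1300 N
  Ry@0 = +2133.1238 N
  Ry@4 = +1761.6062 N

-989.989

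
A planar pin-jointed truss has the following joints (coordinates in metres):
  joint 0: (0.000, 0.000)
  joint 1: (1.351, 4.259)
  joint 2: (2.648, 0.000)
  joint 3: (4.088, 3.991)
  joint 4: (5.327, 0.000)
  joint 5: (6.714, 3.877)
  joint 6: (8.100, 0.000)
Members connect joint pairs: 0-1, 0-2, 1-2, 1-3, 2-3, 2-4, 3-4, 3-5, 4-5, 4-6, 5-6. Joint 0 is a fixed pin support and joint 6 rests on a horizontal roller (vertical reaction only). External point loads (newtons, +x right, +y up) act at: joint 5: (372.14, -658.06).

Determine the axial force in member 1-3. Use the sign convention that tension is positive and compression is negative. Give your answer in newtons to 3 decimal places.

42.190

N=7 nodes, M=11 members, R=3 reactions → 2N=14, M+R=14
member 0 (0-1): L=4.4681, (cx,cy)=(0.3024,0.9532)
member 1 (0-2): L=2.6480, (cx,cy)=(1.0000,0.0000)
member 2 (1-2): L=4.4521, (cx,cy)=(0.2913,-0.9566)
member 3 (1-3): L=2.7501, (cx,cy)=(0.9952,-0.0975)
member 4 (2-3): L=4.2428, (cx,cy)=(0.3394,0.9406)
member 5 (2-4): L=2.6790, (cx,cy)=(1.0000,0.0000)
member 6 (3-4): L=4.1789, (cx,cy)=(0.2965,-0.9550)
member 7 (3-5): L=2.6285, (cx,cy)=(0.9991,-0.0434)
member 8 (4-5): L=4.1176, (cx,cy)=(0.3368,0.9416)
member 9 (4-6): L=2.7730, (cx,cy)=(1.0000,0.0000)
member 10 (5-6): L=4.1173, (cx,cy)=(0.3366,-0.9416)
solve A·x = −loads:
  F[0-1] = +68.7379 N (tension)
  F[0-2] = +351.3562 N (tension)
  F[1-2] = -72.7891 N (compression)
  F[1-3] = +42.1897 N (tension)
  F[2-3] = +74.0258 N (tension)
  F[2-4] = +305.0271 N (tension)
  F[3-4] = -72.6348 N (compression)
  F[3-5] = +88.7319 N (tension)
  F[4-5] = +73.6743 N (tension)
  F[4-6] = +258.6749 N (tension)
  F[5-6] = -768.4278 N (compression)
  Rx@0 = -372.1400 N
  Ry@0 = -65.5204 N
  Ry@6 = +723.5804 N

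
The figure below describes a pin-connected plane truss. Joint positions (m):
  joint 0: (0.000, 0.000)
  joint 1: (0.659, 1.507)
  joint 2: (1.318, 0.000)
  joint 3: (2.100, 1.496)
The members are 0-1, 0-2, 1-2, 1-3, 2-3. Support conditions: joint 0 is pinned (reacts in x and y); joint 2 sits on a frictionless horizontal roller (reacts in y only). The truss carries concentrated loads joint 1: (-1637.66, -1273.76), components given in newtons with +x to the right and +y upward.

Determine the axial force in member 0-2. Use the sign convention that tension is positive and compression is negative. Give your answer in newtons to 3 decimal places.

N=4 nodes, M=5 members, R=3 reactions → 2N=8, M+R=8
member 0 (0-1): L=1.6448, (cx,cy)=(0.4007,0.9162)
member 1 (0-2): L=1.3180, (cx,cy)=(1.0000,0.0000)
member 2 (1-2): L=1.6448, (cx,cy)=(0.4007,-0.9162)
member 3 (1-3): L=1.4410, (cx,cy)=(1.0000,-0.0076)
member 4 (2-3): L=1.6881, (cx,cy)=(0.4633,0.8862)
solve A·x = −loads:
  F[0-1] = -2738.8177 N (compression)
  F[0-2] = -540.3271 N (compression)
  F[1-2] = +1348.5947 N (tension)
  F[1-3] = -0.0000 N (compression)
  F[2-3] = +0.0000 N (tension)
  Rx@0 = +1637.6600 N
  Ry@0 = +2509.3790 N
  Ry@2 = -1235.6190 N

-540.327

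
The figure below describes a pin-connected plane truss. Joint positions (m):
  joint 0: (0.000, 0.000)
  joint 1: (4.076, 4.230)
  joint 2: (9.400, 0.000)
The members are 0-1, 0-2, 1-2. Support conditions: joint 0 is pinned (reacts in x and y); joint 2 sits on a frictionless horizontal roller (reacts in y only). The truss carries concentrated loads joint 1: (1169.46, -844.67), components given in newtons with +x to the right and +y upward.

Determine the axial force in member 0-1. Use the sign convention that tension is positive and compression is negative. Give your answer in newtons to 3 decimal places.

N=3 nodes, M=3 members, R=3 reactions → 2N=6, M+R=6
member 0 (0-1): L=5.8742, (cx,cy)=(0.6939,0.7201)
member 1 (0-2): L=9.4000, (cx,cy)=(1.0000,0.0000)
member 2 (1-2): L=6.7998, (cx,cy)=(0.7830,-0.6221)
solve A·x = −loads:
  F[0-1] = +66.4501 N (tension)
  F[0-2] = +1123.3518 N (tension)
  F[1-2] = -1434.7514 N (compression)
  Rx@0 = -1169.4600 N
  Ry@0 = -47.8503 N
  Ry@2 = +892.5203 N

66.450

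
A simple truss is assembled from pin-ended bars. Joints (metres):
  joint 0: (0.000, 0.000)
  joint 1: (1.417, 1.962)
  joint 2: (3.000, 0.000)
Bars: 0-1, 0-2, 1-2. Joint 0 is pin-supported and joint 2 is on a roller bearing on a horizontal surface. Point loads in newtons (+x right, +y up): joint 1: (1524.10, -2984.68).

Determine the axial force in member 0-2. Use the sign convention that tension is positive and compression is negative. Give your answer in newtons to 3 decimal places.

1941.656

N=3 nodes, M=3 members, R=3 reactions → 2N=6, M+R=6
member 0 (0-1): L=2.4202, (cx,cy)=(0.5855,0.8107)
member 1 (0-2): L=3.0000, (cx,cy)=(1.0000,0.0000)
member 2 (1-2): L=2.5210, (cx,cy)=(0.6279,-0.7783)
solve A·x = −loads:
  F[0-1] = -713.1733 N (compression)
  F[0-2] = +1941.6562 N (tension)
  F[1-2] = -3092.1502 N (compression)
  Rx@0 = -1524.1000 N
  Ry@0 = +578.1547 N
  Ry@2 = +2406.5253 N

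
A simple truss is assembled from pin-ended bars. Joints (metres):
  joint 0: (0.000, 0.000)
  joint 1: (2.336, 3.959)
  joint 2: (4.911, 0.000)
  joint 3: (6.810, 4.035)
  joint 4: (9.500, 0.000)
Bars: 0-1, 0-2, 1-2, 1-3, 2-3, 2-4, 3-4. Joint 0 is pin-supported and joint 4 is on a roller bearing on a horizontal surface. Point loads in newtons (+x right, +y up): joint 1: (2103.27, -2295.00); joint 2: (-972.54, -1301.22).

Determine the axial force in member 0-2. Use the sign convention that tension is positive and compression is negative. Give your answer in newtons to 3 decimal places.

N=5 nodes, M=7 members, R=3 reactions → 2N=10, M+R=10
member 0 (0-1): L=4.5968, (cx,cy)=(0.5082,0.8613)
member 1 (0-2): L=4.9110, (cx,cy)=(1.0000,0.0000)
member 2 (1-2): L=4.7227, (cx,cy)=(0.5452,-0.8383)
member 3 (1-3): L=4.4746, (cx,cy)=(0.9999,0.0170)
member 4 (2-3): L=4.4595, (cx,cy)=(0.4258,0.9048)
member 5 (2-4): L=4.5890, (cx,cy)=(1.0000,0.0000)
member 6 (3-4): L=4.8495, (cx,cy)=(0.5547,-0.8321)
solve A·x = −loads:
  F[0-1] = -1721.5875 N (compression)
  F[0-2] = +2005.6055 N (tension)
  F[1-2] = -1018.0814 N (compression)
  F[1-3] = -2423.4026 N (compression)
  F[2-3] = +2381.3583 N (tension)
  F[2-4] = +1409.0005 N (tension)
  F[3-4] = -2540.1118 N (compression)
  Rx@0 = -1130.7300 N
  Ry@0 = +1482.7192 N
  Ry@4 = +2113.5008 N

2005.606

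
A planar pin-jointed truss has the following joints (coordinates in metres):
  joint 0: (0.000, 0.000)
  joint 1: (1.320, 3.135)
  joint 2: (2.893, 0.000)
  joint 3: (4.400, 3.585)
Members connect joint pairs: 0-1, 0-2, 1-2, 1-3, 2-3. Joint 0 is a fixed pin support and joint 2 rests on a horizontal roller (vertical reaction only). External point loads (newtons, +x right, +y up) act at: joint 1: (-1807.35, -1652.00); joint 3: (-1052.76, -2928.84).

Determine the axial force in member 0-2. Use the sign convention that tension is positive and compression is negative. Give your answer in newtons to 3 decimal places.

-1750.350

N=4 nodes, M=5 members, R=3 reactions → 2N=8, M+R=8
member 0 (0-1): L=3.4016, (cx,cy)=(0.3881,0.9216)
member 1 (0-2): L=2.8930, (cx,cy)=(1.0000,0.0000)
member 2 (1-2): L=3.5075, (cx,cy)=(0.4485,-0.8938)
member 3 (1-3): L=3.1127, (cx,cy)=(0.9895,0.1446)
member 4 (2-3): L=3.8889, (cx,cy)=(0.3875,0.9219)
solve A·x = −loads:
  F[0-1] = -2859.7856 N (compression)
  F[0-2] = -1750.3502 N (compression)
  F[1-2] = +1131.6328 N (tension)
  F[1-3] = +192.1077 N (tension)
  F[2-3] = -3207.2160 N (compression)
  Rx@0 = +2860.1100 N
  Ry@0 = +2635.6796 N
  Ry@2 = +1945.1604 N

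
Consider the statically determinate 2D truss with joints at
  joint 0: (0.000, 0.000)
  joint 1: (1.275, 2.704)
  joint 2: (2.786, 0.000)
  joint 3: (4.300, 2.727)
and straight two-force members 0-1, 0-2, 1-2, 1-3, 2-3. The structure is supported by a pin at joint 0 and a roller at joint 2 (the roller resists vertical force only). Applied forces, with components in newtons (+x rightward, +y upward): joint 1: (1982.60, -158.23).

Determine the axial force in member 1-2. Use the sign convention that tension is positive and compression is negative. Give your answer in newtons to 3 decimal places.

-2287.251

N=4 nodes, M=5 members, R=3 reactions → 2N=8, M+R=8
member 0 (0-1): L=2.9895, (cx,cy)=(0.4265,0.9045)
member 1 (0-2): L=2.7860, (cx,cy)=(1.0000,0.0000)
member 2 (1-2): L=3.0975, (cx,cy)=(0.4878,-0.8730)
member 3 (1-3): L=3.0251, (cx,cy)=(1.0000,0.0076)
member 4 (2-3): L=3.1191, (cx,cy)=(0.4854,0.8743)
solve A·x = −loads:
  F[0-1] = +2032.5538 N (tension)
  F[0-2] = +1115.7369 N (tension)
  F[1-2] = -2287.2513 N (compression)
  F[1-3] = -0.0000 N (compression)
  F[2-3] = +0.0000 N (tension)
  Rx@0 = -1982.6000 N
  Ry@0 = -1838.4296 N
  Ry@2 = +1996.6596 N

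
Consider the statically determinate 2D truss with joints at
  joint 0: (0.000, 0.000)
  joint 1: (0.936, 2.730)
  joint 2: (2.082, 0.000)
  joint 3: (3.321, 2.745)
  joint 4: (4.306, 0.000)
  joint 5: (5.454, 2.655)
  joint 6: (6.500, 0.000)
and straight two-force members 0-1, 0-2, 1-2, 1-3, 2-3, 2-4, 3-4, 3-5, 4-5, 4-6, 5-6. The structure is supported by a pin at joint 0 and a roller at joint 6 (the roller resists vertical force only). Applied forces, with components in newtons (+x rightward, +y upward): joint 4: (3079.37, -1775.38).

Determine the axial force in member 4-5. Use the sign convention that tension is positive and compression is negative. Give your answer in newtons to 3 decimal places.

N=7 nodes, M=11 members, R=3 reactions → 2N=14, M+R=14
member 0 (0-1): L=2.8860, (cx,cy)=(0.3243,0.9459)
member 1 (0-2): L=2.0820, (cx,cy)=(1.0000,0.0000)
member 2 (1-2): L=2.9608, (cx,cy)=(0.3871,-0.9221)
member 3 (1-3): L=2.3850, (cx,cy)=(1.0000,0.0063)
member 4 (2-3): L=3.0117, (cx,cy)=(0.4114,0.9115)
member 5 (2-4): L=2.2240, (cx,cy)=(1.0000,0.0000)
member 6 (3-4): L=2.9164, (cx,cy)=(0.3377,-0.9412)
member 7 (3-5): L=2.1349, (cx,cy)=(0.9991,-0.0422)
member 8 (4-5): L=2.8926, (cx,cy)=(0.3969,0.9179)
member 9 (4-6): L=2.1940, (cx,cy)=(1.0000,0.0000)
member 10 (5-6): L=2.8536, (cx,cy)=(0.3666,-0.9304)
solve A·x = −loads:
  F[0-1] = -633.5024 N (compression)
  F[0-2] = +3284.8302 N (tension)
  F[1-2] = +646.8081 N (tension)
  F[1-3] = -455.8229 N (compression)
  F[2-3] = -654.3300 N (compression)
  F[2-4] = +3804.3752 N (tension)
  F[3-4] = +679.4603 N (tension)
  F[3-5] = -955.3408 N (compression)
  F[4-5] = +1237.4805 N (tension)
  F[4-6] = +463.3607 N (tension)
  F[5-6] = -1264.1059 N (compression)
  Rx@0 = -3079.3700 N
  Ry@0 = +599.2590 N
  Ry@6 = +1176.1210 N

1237.481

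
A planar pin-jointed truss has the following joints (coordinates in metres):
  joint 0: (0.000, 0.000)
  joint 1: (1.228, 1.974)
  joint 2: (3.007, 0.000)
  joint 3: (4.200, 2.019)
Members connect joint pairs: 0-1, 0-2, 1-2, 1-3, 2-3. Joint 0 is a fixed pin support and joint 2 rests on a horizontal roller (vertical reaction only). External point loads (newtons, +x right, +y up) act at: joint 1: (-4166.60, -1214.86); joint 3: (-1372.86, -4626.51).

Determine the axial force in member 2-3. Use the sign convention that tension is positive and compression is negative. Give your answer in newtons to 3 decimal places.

-5397.970

N=4 nodes, M=5 members, R=3 reactions → 2N=8, M+R=8
member 0 (0-1): L=2.3248, (cx,cy)=(0.5282,0.8491)
member 1 (0-2): L=3.0070, (cx,cy)=(1.0000,0.0000)
member 2 (1-2): L=2.6574, (cx,cy)=(0.6695,-0.7428)
member 3 (1-3): L=2.9723, (cx,cy)=(0.9999,0.0151)
member 4 (2-3): L=2.3451, (cx,cy)=(0.5087,0.8609)
solve A·x = −loads:
  F[0-1] = -2991.6493 N (compression)
  F[0-2] = -3959.2134 N (compression)
  F[1-2] = +1812.1752 N (tension)
  F[1-3] = +1373.3255 N (tension)
  F[2-3] = -5397.9702 N (compression)
  Rx@0 = +5539.4600 N
  Ry@0 = +2540.2335 N
  Ry@2 = +3301.1365 N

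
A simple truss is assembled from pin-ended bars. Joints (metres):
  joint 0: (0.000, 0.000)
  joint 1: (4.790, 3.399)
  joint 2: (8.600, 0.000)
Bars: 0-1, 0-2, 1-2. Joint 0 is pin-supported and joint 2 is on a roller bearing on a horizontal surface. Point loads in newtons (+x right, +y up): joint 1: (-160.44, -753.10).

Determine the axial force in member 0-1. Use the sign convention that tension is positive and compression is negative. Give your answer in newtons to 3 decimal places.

N=3 nodes, M=3 members, R=3 reactions → 2N=6, M+R=6
member 0 (0-1): L=5.8734, (cx,cy)=(0.8155,0.5787)
member 1 (0-2): L=8.6000, (cx,cy)=(1.0000,0.0000)
member 2 (1-2): L=5.1058, (cx,cy)=(0.7462,-0.6657)
solve A·x = −loads:
  F[0-1] = -686.1020 N (compression)
  F[0-2] = +399.1007 N (tension)
  F[1-2] = -534.8379 N (compression)
  Rx@0 = +160.4400 N
  Ry@0 = +397.0519 N
  Ry@2 = +356.0481 N

-686.102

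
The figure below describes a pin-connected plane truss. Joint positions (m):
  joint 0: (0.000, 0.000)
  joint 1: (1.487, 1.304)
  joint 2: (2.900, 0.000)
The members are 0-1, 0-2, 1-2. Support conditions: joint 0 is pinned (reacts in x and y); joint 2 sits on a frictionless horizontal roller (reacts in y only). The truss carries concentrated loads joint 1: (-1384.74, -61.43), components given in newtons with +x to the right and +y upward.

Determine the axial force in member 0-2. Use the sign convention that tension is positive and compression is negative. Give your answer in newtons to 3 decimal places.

-640.571

N=3 nodes, M=3 members, R=3 reactions → 2N=6, M+R=6
member 0 (0-1): L=1.9778, (cx,cy)=(0.7519,0.6593)
member 1 (0-2): L=2.9000, (cx,cy)=(1.0000,0.0000)
member 2 (1-2): L=1.9228, (cx,cy)=(0.7349,-0.6782)
solve A·x = −loads:
  F[0-1] = -989.7763 N (compression)
  F[0-2] = -640.5709 N (compression)
  F[1-2] = +871.6636 N (tension)
  Rx@0 = +1384.7400 N
  Ry@0 = +652.5867 N
  Ry@2 = -591.1567 N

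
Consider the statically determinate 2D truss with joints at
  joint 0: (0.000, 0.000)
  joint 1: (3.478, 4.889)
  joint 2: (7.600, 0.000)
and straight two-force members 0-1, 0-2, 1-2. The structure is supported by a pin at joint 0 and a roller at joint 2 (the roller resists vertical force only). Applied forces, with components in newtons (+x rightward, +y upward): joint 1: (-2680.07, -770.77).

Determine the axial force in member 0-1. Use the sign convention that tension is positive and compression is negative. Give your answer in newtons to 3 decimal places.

-2628.840

N=3 nodes, M=3 members, R=3 reactions → 2N=6, M+R=6
member 0 (0-1): L=5.9999, (cx,cy)=(0.5797,0.8148)
member 1 (0-2): L=7.6000, (cx,cy)=(1.0000,0.0000)
member 2 (1-2): L=6.3948, (cx,cy)=(0.6446,-0.7645)
solve A·x = −loads:
  F[0-1] = -2628.8401 N (compression)
  F[0-2] = -1156.1937 N (compression)
  F[1-2] = +1793.6933 N (tension)
  Rx@0 = +2680.0700 N
  Ry@0 = +2142.1021 N
  Ry@2 = -1371.3321 N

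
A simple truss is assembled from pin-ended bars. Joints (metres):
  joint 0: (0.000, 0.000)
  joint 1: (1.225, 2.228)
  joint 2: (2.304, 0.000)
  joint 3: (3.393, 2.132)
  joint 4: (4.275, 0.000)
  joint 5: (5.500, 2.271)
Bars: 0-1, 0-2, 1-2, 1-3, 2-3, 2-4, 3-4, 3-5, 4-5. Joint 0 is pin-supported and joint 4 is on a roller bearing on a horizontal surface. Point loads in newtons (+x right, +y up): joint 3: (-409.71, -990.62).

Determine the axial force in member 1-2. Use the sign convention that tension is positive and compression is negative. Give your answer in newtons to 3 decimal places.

N=6 nodes, M=9 members, R=3 reactions → 2N=12, M+R=12
member 0 (0-1): L=2.5426, (cx,cy)=(0.4818,0.8763)
member 1 (0-2): L=2.3040, (cx,cy)=(1.0000,0.0000)
member 2 (1-2): L=2.4755, (cx,cy)=(0.4359,-0.9000)
member 3 (1-3): L=2.1701, (cx,cy)=(0.9990,-0.0442)
member 4 (2-3): L=2.3940, (cx,cy)=(0.4549,0.8906)
member 5 (2-4): L=1.9710, (cx,cy)=(1.0000,0.0000)
member 6 (3-4): L=2.3072, (cx,cy)=(0.3823,-0.9240)
member 7 (3-5): L=2.1116, (cx,cy)=(0.9978,0.0658)
member 8 (4-5): L=2.5803, (cx,cy)=(0.4747,0.8801)
solve A·x = −loads:
  F[0-1] = -466.4118 N (compression)
  F[0-2] = -184.9937 N (compression)
  F[1-2] = +475.3649 N (tension)
  F[1-3] = -432.3354 N (compression)
  F[2-3] = -480.4145 N (compression)
  F[2-4] = +240.7345 N (tension)
  F[3-4] = -629.7414 N (compression)
  F[3-5] = +0.0000 N (tension)
  F[4-5] = -0.0000 N (compression)
  Rx@0 = +409.7100 N
  Ry@0 = +408.7084 N
  Ry@4 = +581.9116 N

475.365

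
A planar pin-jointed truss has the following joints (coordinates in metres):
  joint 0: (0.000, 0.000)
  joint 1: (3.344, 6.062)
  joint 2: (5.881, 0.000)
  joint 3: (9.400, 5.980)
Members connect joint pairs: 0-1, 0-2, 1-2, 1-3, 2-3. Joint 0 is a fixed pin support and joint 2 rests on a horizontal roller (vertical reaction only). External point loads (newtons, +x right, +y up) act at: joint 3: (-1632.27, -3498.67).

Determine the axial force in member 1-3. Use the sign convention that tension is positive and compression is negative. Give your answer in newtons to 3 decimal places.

423.230

N=4 nodes, M=5 members, R=3 reactions → 2N=8, M+R=8
member 0 (0-1): L=6.9232, (cx,cy)=(0.4830,0.8756)
member 1 (0-2): L=5.8810, (cx,cy)=(1.0000,0.0000)
member 2 (1-2): L=6.5715, (cx,cy)=(0.3861,-0.9225)
member 3 (1-3): L=6.0566, (cx,cy)=(0.9999,-0.0135)
member 4 (2-3): L=6.9386, (cx,cy)=(0.5072,0.8618)
solve A·x = −loads:
  F[0-1] = +495.3607 N (tension)
  F[0-2] = -1871.5372 N (compression)
  F[1-2] = -476.4083 N (compression)
  F[1-3] = +423.2296 N (tension)
  F[2-3] = -4052.8444 N (compression)
  Rx@0 = +1632.2700 N
  Ry@0 = -433.7434 N
  Ry@2 = +3932.4134 N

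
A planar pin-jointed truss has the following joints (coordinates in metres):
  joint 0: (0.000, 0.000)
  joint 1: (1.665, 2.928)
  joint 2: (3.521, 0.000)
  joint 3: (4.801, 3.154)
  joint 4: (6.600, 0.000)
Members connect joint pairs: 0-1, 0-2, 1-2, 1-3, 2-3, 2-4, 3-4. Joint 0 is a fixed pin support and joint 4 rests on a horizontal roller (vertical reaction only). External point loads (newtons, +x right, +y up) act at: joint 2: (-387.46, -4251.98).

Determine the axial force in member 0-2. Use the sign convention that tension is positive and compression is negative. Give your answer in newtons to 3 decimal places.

N=5 nodes, M=7 members, R=3 reactions → 2N=10, M+R=10
member 0 (0-1): L=3.3683, (cx,cy)=(0.4943,0.8693)
member 1 (0-2): L=3.5210, (cx,cy)=(1.0000,0.0000)
member 2 (1-2): L=3.4667, (cx,cy)=(0.5354,-0.8446)
member 3 (1-3): L=3.1441, (cx,cy)=(0.9974,0.0719)
member 4 (2-3): L=3.4038, (cx,cy)=(0.3760,0.9266)
member 5 (2-4): L=3.0790, (cx,cy)=(1.0000,0.0000)
member 6 (3-4): L=3.6310, (cx,cy)=(0.4955,-0.8686)
solve A·x = −loads:
  F[0-1] = -2281.8967 N (compression)
  F[0-2] = +740.5167 N (tension)
  F[1-2] = +2153.9156 N (tension)
  F[1-3] = -2287.0591 N (compression)
  F[2-3] = +2625.4673 N (tension)
  F[2-4] = +1293.8466 N (tension)
  F[3-4] = -2611.4225 N (compression)
  Rx@0 = +387.4600 N
  Ry@0 = +1983.6131 N
  Ry@4 = +2268.3669 N

740.517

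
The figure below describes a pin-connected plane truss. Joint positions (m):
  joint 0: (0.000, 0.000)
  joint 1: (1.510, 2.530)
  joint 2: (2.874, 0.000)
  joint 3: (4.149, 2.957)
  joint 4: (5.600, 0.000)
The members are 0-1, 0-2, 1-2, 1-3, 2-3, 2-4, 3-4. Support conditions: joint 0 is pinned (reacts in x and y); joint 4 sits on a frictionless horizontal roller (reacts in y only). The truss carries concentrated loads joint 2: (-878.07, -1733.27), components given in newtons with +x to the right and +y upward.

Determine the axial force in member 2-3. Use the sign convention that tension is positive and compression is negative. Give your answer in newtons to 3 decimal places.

1124.039

N=5 nodes, M=7 members, R=3 reactions → 2N=10, M+R=10
member 0 (0-1): L=2.9464, (cx,cy)=(0.5125,0.8587)
member 1 (0-2): L=2.8740, (cx,cy)=(1.0000,0.0000)
member 2 (1-2): L=2.8743, (cx,cy)=(0.4746,-0.8802)
member 3 (1-3): L=2.6733, (cx,cy)=(0.9872,0.1597)
member 4 (2-3): L=3.2202, (cx,cy)=(0.3959,0.9183)
member 5 (2-4): L=2.7260, (cx,cy)=(1.0000,0.0000)
member 6 (3-4): L=3.2938, (cx,cy)=(0.4405,-0.8977)
solve A·x = −loads:
  F[0-1] = -982.5811 N (compression)
  F[0-2] = -374.4993 N (compression)
  F[1-2] = +796.4925 N (tension)
  F[1-3] = -893.0163 N (compression)
  F[2-3] = +1124.0388 N (tension)
  F[2-4] = +436.4968 N (tension)
  F[3-4] = -990.8627 N (compression)
  Rx@0 = +878.0700 N
  Ry@0 = +843.7311 N
  Ry@4 = +889.5389 N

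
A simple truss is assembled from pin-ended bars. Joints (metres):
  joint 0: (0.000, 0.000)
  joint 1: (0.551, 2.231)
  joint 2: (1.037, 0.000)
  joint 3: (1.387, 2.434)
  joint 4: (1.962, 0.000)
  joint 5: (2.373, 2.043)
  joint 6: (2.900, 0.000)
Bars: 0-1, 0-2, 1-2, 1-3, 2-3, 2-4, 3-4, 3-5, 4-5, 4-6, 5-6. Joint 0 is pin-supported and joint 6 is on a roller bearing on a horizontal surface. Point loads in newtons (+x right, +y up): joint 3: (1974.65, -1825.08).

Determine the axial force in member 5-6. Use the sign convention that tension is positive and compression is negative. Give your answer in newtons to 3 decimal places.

-2613.062

N=7 nodes, M=11 members, R=3 reactions → 2N=14, M+R=14
member 0 (0-1): L=2.2980, (cx,cy)=(0.2398,0.9708)
member 1 (0-2): L=1.0370, (cx,cy)=(1.0000,0.0000)
member 2 (1-2): L=2.2833, (cx,cy)=(0.2128,-0.9771)
member 3 (1-3): L=0.8603, (cx,cy)=(0.9718,0.2360)
member 4 (2-3): L=2.4590, (cx,cy)=(0.1423,0.9898)
member 5 (2-4): L=0.9250, (cx,cy)=(1.0000,0.0000)
member 6 (3-4): L=2.5010, (cx,cy)=(0.2299,-0.9732)
member 7 (3-5): L=1.0607, (cx,cy)=(0.9296,-0.3686)
member 8 (4-5): L=2.0839, (cx,cy)=(0.1972,0.9804)
member 9 (4-6): L=0.9380, (cx,cy)=(1.0000,0.0000)
member 10 (5-6): L=2.1099, (cx,cy)=(0.2498,-0.9683)
solve A·x = −loads:
  F[0-1] = +726.3435 N (tension)
  F[0-2] = +1800.4945 N (tension)
  F[1-2] = -644.3298 N (compression)
  F[1-3] = +320.3458 N (tension)
  F[2-3] = +636.0407 N (tension)
  F[2-4] = +1572.8212 N (tension)
  F[3-4] = -2161.4975 N (compression)
  F[3-5] = -1157.3799 N (compression)
  F[4-5] = +2145.7413 N (tension)
  F[4-6] = +652.6844 N (tension)
  F[5-6] = -2613.0615 N (compression)
  Rx@0 = -1974.6500 N
  Ry@0 = -705.1559 N
  Ry@6 = +2530.2359 N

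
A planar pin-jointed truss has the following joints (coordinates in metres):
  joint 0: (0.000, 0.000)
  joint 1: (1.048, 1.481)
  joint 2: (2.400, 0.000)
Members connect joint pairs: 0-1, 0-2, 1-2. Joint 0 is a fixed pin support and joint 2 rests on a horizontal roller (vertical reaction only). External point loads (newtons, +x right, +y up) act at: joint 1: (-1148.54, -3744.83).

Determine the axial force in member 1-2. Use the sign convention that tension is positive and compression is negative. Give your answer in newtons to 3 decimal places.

N=3 nodes, M=3 members, R=3 reactions → 2N=6, M+R=6
member 0 (0-1): L=1.8143, (cx,cy)=(0.5776,0.8163)
member 1 (0-2): L=2.4000, (cx,cy)=(1.0000,0.0000)
member 2 (1-2): L=2.0053, (cx,cy)=(0.6742,-0.7385)
solve A·x = −loads:
  F[0-1] = -3452.5898 N (compression)
  F[0-2] = +845.7965 N (tension)
  F[1-2] = -1254.4997 N (compression)
  Rx@0 = +1148.5400 N
  Ry@0 = +2818.3325 N
  Ry@2 = +926.4975 N

-1254.500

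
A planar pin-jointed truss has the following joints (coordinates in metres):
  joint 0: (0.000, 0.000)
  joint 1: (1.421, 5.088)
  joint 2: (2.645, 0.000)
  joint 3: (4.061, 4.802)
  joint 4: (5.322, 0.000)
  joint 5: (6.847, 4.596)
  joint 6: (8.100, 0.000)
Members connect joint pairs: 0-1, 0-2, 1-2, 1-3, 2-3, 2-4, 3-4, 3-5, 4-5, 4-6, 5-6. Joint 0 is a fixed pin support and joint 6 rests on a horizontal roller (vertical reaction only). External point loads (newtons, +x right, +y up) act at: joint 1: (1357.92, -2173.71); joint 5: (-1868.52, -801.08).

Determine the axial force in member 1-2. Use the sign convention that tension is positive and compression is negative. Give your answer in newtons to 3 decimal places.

170.210

N=7 nodes, M=11 members, R=3 reactions → 2N=14, M+R=14
member 0 (0-1): L=5.2827, (cx,cy)=(0.2690,0.9631)
member 1 (0-2): L=2.6450, (cx,cy)=(1.0000,0.0000)
member 2 (1-2): L=5.2332, (cx,cy)=(0.2339,-0.9723)
member 3 (1-3): L=2.6554, (cx,cy)=(0.9942,-0.1077)
member 4 (2-3): L=5.0064, (cx,cy)=(0.2828,0.9592)
member 5 (2-4): L=2.6770, (cx,cy)=(1.0000,0.0000)
member 6 (3-4): L=4.9648, (cx,cy)=(0.2540,-0.9672)
member 7 (3-5): L=2.7936, (cx,cy)=(0.9973,-0.0737)
member 8 (4-5): L=4.8424, (cx,cy)=(0.3149,0.9491)
member 9 (4-6): L=2.7780, (cx,cy)=(1.0000,0.0000)
member 10 (5-6): L=4.7637, (cx,cy)=(0.2630,-0.9648)
solve A·x = −loads:
  F[0-1] = -2204.7914 N (compression)
  F[0-2] = +82.4689 N (tension)
  F[1-2] = +170.2100 N (tension)
  F[1-3] = -2002.4479 N (compression)
  F[2-3] = -172.5337 N (compression)
  F[2-4] = +171.0787 N (tension)
  F[3-4] = +106.1010 N (tension)
  F[3-5] = -2072.1886 N (compression)
  F[4-5] = -108.1234 N (compression)
  F[4-6] = +232.0780 N (tension)
  F[5-6] = -882.3298 N (compression)
  Rx@0 = +510.6000 N
  Ry@0 = +2123.5288 N
  Ry@6 = +851.2612 N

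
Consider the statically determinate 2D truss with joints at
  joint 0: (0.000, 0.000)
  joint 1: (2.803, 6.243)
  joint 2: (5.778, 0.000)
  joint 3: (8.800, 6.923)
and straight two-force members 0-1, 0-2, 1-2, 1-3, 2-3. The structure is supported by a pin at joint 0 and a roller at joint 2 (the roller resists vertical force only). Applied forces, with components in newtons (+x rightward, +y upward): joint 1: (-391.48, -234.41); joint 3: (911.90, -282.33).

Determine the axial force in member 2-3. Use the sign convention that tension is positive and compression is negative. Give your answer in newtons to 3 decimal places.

-442.796

N=4 nodes, M=5 members, R=3 reactions → 2N=8, M+R=8
member 0 (0-1): L=6.8434, (cx,cy)=(0.4096,0.9123)
member 1 (0-2): L=5.7780, (cx,cy)=(1.0000,0.0000)
member 2 (1-2): L=6.9156, (cx,cy)=(0.4302,-0.9027)
member 3 (1-3): L=6.0354, (cx,cy)=(0.9936,0.1127)
member 4 (2-3): L=7.5538, (cx,cy)=(0.4001,0.9165)
solve A·x = −loads:
  F[0-1] = +763.5817 N (tension)
  F[0-2] = +207.6624 N (tension)
  F[1-2] = -894.5149 N (compression)
  F[1-3] = +1096.0243 N (tension)
  F[2-3] = -442.7956 N (compression)
  Rx@0 = -520.4200 N
  Ry@0 = -696.5915 N
  Ry@2 = +1213.3315 N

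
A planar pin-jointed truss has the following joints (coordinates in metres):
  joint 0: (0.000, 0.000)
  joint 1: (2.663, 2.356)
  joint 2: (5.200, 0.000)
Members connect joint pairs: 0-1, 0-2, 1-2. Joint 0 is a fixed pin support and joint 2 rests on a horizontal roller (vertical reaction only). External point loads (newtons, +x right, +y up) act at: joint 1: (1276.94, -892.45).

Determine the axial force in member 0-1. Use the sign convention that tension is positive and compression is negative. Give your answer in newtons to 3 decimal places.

N=3 nodes, M=3 members, R=3 reactions → 2N=6, M+R=6
member 0 (0-1): L=3.5556, (cx,cy)=(0.7490,0.6626)
member 1 (0-2): L=5.2000, (cx,cy)=(1.0000,0.0000)
member 2 (1-2): L=3.4622, (cx,cy)=(0.7328,-0.6805)
solve A·x = −loads:
  F[0-1] = +216.0216 N (tension)
  F[0-2] = +1115.1487 N (tension)
  F[1-2] = -1521.8417 N (compression)
  Rx@0 = -1276.9400 N
  Ry@0 = -143.1394 N
  Ry@2 = +1035.5894 N

216.022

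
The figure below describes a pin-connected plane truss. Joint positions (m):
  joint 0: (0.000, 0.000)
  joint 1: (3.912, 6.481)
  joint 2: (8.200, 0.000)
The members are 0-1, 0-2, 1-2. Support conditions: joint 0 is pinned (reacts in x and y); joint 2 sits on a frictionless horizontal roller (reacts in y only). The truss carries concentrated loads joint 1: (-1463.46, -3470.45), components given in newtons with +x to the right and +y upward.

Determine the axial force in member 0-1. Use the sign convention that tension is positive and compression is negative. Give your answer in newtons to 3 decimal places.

-3470.820

N=3 nodes, M=3 members, R=3 reactions → 2N=6, M+R=6
member 0 (0-1): L=7.5701, (cx,cy)=(0.5168,0.8561)
member 1 (0-2): L=8.2000, (cx,cy)=(1.0000,0.0000)
member 2 (1-2): L=7.7711, (cx,cy)=(0.5518,-0.8340)
solve A·x = −loads:
  F[0-1] = -3470.8203 N (compression)
  F[0-2] = +330.1448 N (tension)
  F[1-2] = -598.3196 N (compression)
  Rx@0 = +1463.4600 N
  Ry@0 = +2971.4602 N
  Ry@2 = +498.9898 N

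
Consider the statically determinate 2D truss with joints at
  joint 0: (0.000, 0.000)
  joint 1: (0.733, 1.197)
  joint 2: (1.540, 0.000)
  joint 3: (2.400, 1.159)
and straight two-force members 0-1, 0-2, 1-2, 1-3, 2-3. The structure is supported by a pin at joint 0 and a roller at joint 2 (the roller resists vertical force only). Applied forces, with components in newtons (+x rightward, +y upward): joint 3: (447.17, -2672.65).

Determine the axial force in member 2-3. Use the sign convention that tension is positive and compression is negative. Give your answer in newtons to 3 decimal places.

N=4 nodes, M=5 members, R=3 reactions → 2N=8, M+R=8
member 0 (0-1): L=1.4036, (cx,cy)=(0.5222,0.8528)
member 1 (0-2): L=1.5400, (cx,cy)=(1.0000,0.0000)
member 2 (1-2): L=1.4436, (cx,cy)=(0.5590,-0.8292)
member 3 (1-3): L=1.6674, (cx,cy)=(0.9997,-0.0228)
member 4 (2-3): L=1.4432, (cx,cy)=(0.5959,0.8031)
solve A·x = −loads:
  F[0-1] = +2144.7526 N (tension)
  F[0-2] = -672.8796 N (compression)
  F[1-2] = -2271.6156 N (compression)
  F[1-3] = +2390.5235 N (tension)
  F[2-3] = -3260.2193 N (compression)
  Rx@0 = -447.1700 N
  Ry@0 = -1829.0578 N
  Ry@2 = +4501.7078 N

-3260.219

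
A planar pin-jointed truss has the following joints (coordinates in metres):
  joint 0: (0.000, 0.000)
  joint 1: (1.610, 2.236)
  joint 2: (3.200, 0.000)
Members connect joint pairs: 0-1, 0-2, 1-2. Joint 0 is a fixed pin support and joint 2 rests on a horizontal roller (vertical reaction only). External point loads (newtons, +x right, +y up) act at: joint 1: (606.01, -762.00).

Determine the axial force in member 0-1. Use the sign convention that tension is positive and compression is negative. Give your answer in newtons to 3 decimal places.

55.243

N=3 nodes, M=3 members, R=3 reactions → 2N=6, M+R=6
member 0 (0-1): L=2.7553, (cx,cy)=(0.5843,0.8115)
member 1 (0-2): L=3.2000, (cx,cy)=(1.0000,0.0000)
member 2 (1-2): L=2.7437, (cx,cy)=(0.5795,-0.8150)
solve A·x = −loads:
  F[0-1] = +55.2429 N (tension)
  F[0-2] = +573.7303 N (tension)
  F[1-2] = -990.0213 N (compression)
  Rx@0 = -606.0100 N
  Ry@0 = -44.8307 N
  Ry@2 = +806.8307 N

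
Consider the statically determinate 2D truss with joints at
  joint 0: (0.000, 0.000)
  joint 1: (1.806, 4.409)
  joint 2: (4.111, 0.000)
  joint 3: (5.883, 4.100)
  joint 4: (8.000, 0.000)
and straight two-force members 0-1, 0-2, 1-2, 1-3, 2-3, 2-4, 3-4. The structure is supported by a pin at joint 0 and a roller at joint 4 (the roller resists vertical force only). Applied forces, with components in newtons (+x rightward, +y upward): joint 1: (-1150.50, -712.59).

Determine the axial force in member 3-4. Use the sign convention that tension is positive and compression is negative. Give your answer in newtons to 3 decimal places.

N=5 nodes, M=7 members, R=3 reactions → 2N=10, M+R=10
member 0 (0-1): L=4.7645, (cx,cy)=(0.3790,0.9254)
member 1 (0-2): L=4.1110, (cx,cy)=(1.0000,0.0000)
member 2 (1-2): L=4.9752, (cx,cy)=(0.4633,-0.8862)
member 3 (1-3): L=4.0887, (cx,cy)=(0.9971,-0.0756)
member 4 (2-3): L=4.4665, (cx,cy)=(0.3967,0.9179)
member 5 (2-4): L=3.8890, (cx,cy)=(1.0000,0.0000)
member 6 (3-4): L=4.6143, (cx,cy)=(0.4588,-0.8885)
solve A·x = −loads:
  F[0-1] = -1281.4161 N (compression)
  F[0-2] = -664.7798 N (compression)
  F[1-2] = +496.7974 N (tension)
  F[1-3] = +435.8596 N (tension)
  F[2-3] = -479.6219 N (compression)
  F[2-4] = -244.3339 N (compression)
  F[3-4] = +532.5592 N (tension)
  Rx@0 = +1150.5000 N
  Ry@0 = +1185.7921 N
  Ry@4 = -473.2021 N

532.559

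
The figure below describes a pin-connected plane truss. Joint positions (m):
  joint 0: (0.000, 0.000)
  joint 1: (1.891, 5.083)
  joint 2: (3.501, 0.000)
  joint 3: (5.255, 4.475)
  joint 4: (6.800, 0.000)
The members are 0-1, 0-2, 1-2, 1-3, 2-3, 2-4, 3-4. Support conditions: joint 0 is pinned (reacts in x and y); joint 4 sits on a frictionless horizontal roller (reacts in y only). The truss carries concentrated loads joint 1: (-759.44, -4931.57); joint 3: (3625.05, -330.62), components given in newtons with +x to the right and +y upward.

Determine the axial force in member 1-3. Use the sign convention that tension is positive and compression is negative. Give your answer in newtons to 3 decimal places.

N=5 nodes, M=7 members, R=3 reactions → 2N=10, M+R=10
member 0 (0-1): L=5.4234, (cx,cy)=(0.3487,0.9372)
member 1 (0-2): L=3.5010, (cx,cy)=(1.0000,0.0000)
member 2 (1-2): L=5.3319, (cx,cy)=(0.3020,-0.9533)
member 3 (1-3): L=3.4185, (cx,cy)=(0.9841,-0.1779)
member 4 (2-3): L=4.8065, (cx,cy)=(0.3649,0.9310)
member 5 (2-4): L=3.2990, (cx,cy)=(1.0000,0.0000)
member 6 (3-4): L=4.7342, (cx,cy)=(0.3263,-0.9452)
solve A·x = −loads:
  F[0-1] = -1939.0447 N (compression)
  F[0-2] = +3541.7107 N (tension)
  F[1-2] = -3481.8229 N (compression)
  F[1-3] = +1153.0843 N (tension)
  F[2-3] = +3565.1610 N (tension)
  F[2-4] = +1189.3338 N (tension)
  F[3-4] = -3644.3651 N (compression)
  Rx@0 = -2865.6100 N
  Ry@0 = +1817.3559 N
  Ry@4 = +3444.8341 N

1153.084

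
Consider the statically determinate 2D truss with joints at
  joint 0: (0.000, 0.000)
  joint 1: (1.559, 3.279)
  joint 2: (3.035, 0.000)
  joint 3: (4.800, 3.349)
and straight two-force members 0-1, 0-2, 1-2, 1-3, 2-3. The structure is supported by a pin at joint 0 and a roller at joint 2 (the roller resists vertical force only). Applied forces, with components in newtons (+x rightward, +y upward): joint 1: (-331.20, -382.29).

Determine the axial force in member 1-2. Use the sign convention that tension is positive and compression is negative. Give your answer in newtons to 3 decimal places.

177.058

N=4 nodes, M=5 members, R=3 reactions → 2N=8, M+R=8
member 0 (0-1): L=3.6307, (cx,cy)=(0.4294,0.9031)
member 1 (0-2): L=3.0350, (cx,cy)=(1.0000,0.0000)
member 2 (1-2): L=3.5959, (cx,cy)=(0.4105,-0.9119)
member 3 (1-3): L=3.2418, (cx,cy)=(0.9998,0.0216)
member 4 (2-3): L=3.7856, (cx,cy)=(0.4662,0.8847)
solve A·x = −loads:
  F[0-1] = -602.0735 N (compression)
  F[0-2] = -72.6767 N (compression)
  F[1-2] = +177.0579 N (tension)
  F[1-3] = -0.0000 N (compression)
  F[2-3] = -0.0000 N (compression)
  Rx@0 = +331.2000 N
  Ry@0 = +543.7446 N
  Ry@2 = -161.4546 N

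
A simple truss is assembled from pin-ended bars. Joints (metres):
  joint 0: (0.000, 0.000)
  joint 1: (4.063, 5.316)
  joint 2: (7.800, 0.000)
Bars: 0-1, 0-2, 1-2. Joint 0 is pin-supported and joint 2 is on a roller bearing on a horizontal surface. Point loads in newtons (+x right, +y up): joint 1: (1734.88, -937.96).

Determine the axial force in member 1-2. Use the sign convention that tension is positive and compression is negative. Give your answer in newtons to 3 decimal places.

N=3 nodes, M=3 members, R=3 reactions → 2N=6, M+R=6
member 0 (0-1): L=6.6909, (cx,cy)=(0.6072,0.7945)
member 1 (0-2): L=7.8000, (cx,cy)=(1.0000,0.0000)
member 2 (1-2): L=6.4981, (cx,cy)=(0.5751,-0.8181)
solve A·x = −loads:
  F[0-1] = +922.5863 N (tension)
  F[0-2] = +1174.6443 N (tension)
  F[1-2] = -2042.5290 N (compression)
  Rx@0 = -1734.8800 N
  Ry@0 = -733.0084 N
  Ry@2 = +1670.9684 N

-2042.529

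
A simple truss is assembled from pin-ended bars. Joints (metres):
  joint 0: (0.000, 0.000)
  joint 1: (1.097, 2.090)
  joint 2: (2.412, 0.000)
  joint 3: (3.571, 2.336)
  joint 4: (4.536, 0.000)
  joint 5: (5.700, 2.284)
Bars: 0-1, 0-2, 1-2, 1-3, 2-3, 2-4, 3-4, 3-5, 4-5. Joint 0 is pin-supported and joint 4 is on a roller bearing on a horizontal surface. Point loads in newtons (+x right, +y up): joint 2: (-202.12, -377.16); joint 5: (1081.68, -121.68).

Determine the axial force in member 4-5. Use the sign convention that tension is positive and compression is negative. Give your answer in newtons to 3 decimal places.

-105.603

N=6 nodes, M=9 members, R=3 reactions → 2N=12, M+R=12
member 0 (0-1): L=2.3604, (cx,cy)=(0.4648,0.8854)
member 1 (0-2): L=2.4120, (cx,cy)=(1.0000,0.0000)
member 2 (1-2): L=2.4693, (cx,cy)=(0.5325,-0.8464)
member 3 (1-3): L=2.4862, (cx,cy)=(0.9951,0.0989)
member 4 (2-3): L=2.6077, (cx,cy)=(0.4445,0.8958)
member 5 (2-4): L=2.1240, (cx,cy)=(1.0000,0.0000)
member 6 (3-4): L=2.5275, (cx,cy)=(0.3818,-0.9242)
member 7 (3-5): L=2.1296, (cx,cy)=(0.9997,-0.0244)
member 8 (4-5): L=2.5635, (cx,cy)=(0.4541,0.8910)
solve A·x = −loads:
  F[0-1] = +450.9316 N (tension)
  F[0-2] = +669.9891 N (tension)
  F[1-2] = -420.7850 N (compression)
  F[1-3] = +435.7962 N (tension)
  F[2-3] = +818.6095 N (tension)
  F[2-4] = +284.1910 N (tension)
  F[3-4] = -869.9272 N (compression)
  F[3-5] = +1129.9678 N (tension)
  F[4-5] = -105.6033 N (compression)
  Rx@0 = -879.5600 N
  Ry@0 = -399.2735 N
  Ry@4 = +898.1135 N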